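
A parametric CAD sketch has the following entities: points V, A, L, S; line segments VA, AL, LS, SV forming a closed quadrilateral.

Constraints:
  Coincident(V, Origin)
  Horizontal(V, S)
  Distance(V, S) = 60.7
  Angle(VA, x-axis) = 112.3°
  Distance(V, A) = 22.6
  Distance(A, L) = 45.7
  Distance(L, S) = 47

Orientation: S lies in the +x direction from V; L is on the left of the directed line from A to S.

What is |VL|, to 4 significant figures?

51.07

V is at the origin; VS is horizontal with |VS| = 60.7 and S in +x, so S = (60.7, 0). VA runs at 112.3° with |VA| = 22.6, so A = (-8.576, 20.91). L is determined by |AL| = 45.7 and |LS| = 47.0 together: it lies at the intersection of circle(A, 45.7) and circle(S, 47.0). With |AS| = 72.36, the foot of the radical line on AS is 35.35 from A and the perpendicular offset is √(45.7² − 35.35²) = 28.96. Taking the left-of-AS solution: L = (33.63, 38.42).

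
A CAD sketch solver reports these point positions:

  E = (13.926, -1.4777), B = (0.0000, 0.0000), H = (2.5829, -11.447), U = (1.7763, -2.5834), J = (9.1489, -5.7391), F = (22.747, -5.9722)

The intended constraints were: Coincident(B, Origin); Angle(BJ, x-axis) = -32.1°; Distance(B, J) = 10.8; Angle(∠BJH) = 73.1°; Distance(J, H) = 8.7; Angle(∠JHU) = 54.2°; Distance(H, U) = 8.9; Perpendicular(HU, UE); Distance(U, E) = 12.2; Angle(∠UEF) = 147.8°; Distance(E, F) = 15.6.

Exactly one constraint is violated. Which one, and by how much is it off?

Distance(E, F) = 15.6 — off by 5.70.

B = (0.00, 0.00) ✓; BJ at -32.10° ✓; |BJ| = 10.80 ✓; ∠BJH = 73.10° ✓; |JH| = 8.700 ✓; ∠JHU = 54.20° ✓; |HU| = 8.900 ✓; ∠(HU, UE) = 90.00° ✓; |UE| = 12.20 ✓; ∠UEF = 147.8° ✓; |EF| = 9.900 ✗.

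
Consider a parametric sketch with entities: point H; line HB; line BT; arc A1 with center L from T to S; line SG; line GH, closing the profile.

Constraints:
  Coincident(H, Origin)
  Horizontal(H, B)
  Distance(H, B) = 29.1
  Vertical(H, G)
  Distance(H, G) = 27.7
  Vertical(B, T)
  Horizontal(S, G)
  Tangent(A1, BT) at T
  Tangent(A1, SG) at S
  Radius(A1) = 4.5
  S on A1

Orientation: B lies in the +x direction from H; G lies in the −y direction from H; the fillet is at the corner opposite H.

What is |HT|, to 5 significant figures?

37.216

H is at the origin; HB is horizontal with |HB| = 29.1 and B on the +x side, so B = (29.100, 0.0000). H and G share the same x with |HG| = 27.7 and G on the −y side, so G = (0.0000, -27.700). The virtual corner opposite H is at (29.100, -27.700). The tangent condition forces LT to be normal to BT and the tangent condition forces LS to be normal to SG, with radius 4.5, so the center L sits 4.5 in from both sides at L = (24.600, -23.200). That places the tangent points at T = (29.100, -23.200) on BT and S = (24.600, -27.700) on SG. Then |HT| = |T − H| = 37.216.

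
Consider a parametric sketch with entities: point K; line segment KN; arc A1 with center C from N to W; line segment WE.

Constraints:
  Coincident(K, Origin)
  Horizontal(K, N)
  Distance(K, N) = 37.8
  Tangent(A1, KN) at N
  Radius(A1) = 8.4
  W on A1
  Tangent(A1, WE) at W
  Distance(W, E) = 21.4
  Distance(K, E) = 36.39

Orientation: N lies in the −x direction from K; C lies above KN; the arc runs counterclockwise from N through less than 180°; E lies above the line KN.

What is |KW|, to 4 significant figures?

30.33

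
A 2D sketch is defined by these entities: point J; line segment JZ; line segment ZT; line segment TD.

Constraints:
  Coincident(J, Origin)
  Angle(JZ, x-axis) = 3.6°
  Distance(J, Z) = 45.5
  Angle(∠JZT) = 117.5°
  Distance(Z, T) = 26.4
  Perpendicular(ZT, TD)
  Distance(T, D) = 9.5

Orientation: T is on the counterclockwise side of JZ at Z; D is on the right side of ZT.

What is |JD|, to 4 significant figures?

68.80

∠JZT = 117.5°, so ZT runs at 3.6° + (180° − 117.5°) = 66.10° from the x-axis; with |ZT| = 26.4, T = Z + 26.4·(cos 66.10°, sin 66.10°) = (56.11, 26.99). The perpendicularity gives TD at right angles to ZT; with |TD| = 9.5 on the right of ZT, D = T + 9.5·(0.9143, -0.4051) = (64.79, 23.14). Then |JD| = |D − J| = 68.80.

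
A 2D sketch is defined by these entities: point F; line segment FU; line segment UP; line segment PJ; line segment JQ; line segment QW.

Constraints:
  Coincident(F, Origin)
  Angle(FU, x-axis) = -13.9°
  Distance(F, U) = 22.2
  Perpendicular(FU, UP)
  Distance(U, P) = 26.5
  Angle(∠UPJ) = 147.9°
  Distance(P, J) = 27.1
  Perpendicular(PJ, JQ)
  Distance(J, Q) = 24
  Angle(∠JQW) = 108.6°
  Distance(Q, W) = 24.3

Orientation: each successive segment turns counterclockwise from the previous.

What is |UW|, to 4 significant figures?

31.87

The perpendicularity gives JQ at right angles to PJ, so JQ runs at -161.8°; with |JQ| = 24.0, Q = (-3.348, 38.64). ∠JQW = 108.6° gives QW at -90.40° from the x-axis; with |QW| = 24.3, W = (-3.517, 14.34). Then |UW| = |W − U| = 31.87.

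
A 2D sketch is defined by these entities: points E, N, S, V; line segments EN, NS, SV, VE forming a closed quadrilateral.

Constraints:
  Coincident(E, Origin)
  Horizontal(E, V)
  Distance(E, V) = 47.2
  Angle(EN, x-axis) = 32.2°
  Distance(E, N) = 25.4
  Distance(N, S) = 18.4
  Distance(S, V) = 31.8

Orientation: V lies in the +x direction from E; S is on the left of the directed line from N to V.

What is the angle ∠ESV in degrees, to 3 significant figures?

76.5°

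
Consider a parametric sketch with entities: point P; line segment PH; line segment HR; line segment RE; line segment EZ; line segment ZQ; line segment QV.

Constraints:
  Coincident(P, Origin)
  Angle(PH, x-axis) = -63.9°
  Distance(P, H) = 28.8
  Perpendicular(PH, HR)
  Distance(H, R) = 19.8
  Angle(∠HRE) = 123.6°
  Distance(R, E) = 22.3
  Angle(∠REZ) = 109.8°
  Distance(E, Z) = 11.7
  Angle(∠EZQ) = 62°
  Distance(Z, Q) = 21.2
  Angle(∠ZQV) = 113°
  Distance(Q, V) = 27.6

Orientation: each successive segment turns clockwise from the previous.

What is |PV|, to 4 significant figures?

53.23

P is at the origin; PH runs at -63.9° with length 28.8, so H = (12.67, -25.86). PH is perpendicular to HR, so HR runs at -153.9°; with |HR| = 19.8, R = (-5.111, -34.57). ∠HRE = 123.6° gives RE at 149.7° from the x-axis; with |RE| = 22.3, E = (-24.36, -23.32). ∠REZ = 109.8° gives EZ at 79.50° from the x-axis; with |EZ| = 11.7, Z = (-22.23, -11.82). ∠EZQ = 62.0° gives ZQ at -38.50° from the x-axis; with |ZQ| = 21.2, Q = (-5.641, -25.02). ∠ZQV = 113.0° gives QV at -105.5° from the x-axis; with |QV| = 27.6, V = (-13.02, -51.61). Then |PV| = |V − P| = 53.23.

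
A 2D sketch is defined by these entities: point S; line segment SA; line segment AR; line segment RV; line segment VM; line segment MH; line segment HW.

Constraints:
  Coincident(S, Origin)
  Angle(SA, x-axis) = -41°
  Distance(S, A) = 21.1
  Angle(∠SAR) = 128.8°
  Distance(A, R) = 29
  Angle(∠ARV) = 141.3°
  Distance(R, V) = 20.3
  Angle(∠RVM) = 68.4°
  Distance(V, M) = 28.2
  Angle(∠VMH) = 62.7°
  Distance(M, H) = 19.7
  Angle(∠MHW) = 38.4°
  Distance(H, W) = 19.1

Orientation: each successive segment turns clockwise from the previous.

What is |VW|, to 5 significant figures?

15.537

S is at the origin; SA runs at -41.0° with length 21.1, so A = (15.924, -13.843). ∠SAR = 128.8° gives AR at -92.200° from the x-axis; with |AR| = 29.0, R = (14.811, -42.821). ∠ARV = 141.3° gives RV at -130.90° from the x-axis; with |RV| = 20.3, V = (1.5199, -58.165). ∠RVM = 68.4° gives VM at 117.50° from the x-axis; with |VM| = 28.2, M = (-11.501, -33.152). ∠VMH = 62.7° gives MH at 0.20000° from the x-axis; with |MH| = 19.7, H = (8.1985, -33.083). ∠MHW = 38.4° gives HW at -141.40° from the x-axis; with |HW| = 19.1, W = (-6.7286, -44.999). Then |VW| = |W − V| = 15.537.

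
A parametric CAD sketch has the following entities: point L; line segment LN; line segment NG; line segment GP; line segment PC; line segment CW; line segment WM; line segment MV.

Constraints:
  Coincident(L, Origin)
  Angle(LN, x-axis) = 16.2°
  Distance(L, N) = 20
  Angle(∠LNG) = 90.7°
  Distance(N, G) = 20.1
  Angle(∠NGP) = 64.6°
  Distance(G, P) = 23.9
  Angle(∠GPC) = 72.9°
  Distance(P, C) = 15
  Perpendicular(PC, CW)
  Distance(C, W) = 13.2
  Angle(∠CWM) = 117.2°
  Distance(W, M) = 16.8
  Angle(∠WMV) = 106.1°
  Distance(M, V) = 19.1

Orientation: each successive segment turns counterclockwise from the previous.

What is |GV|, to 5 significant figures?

25.582

∠CWM = 117.2° gives WM at 120.80° from the x-axis; with |WM| = 16.8, M = (6.8828, 26.976). ∠WMV = 106.1° gives MV at -165.30° from the x-axis; with |MV| = 19.1, V = (-11.592, 22.130). Then |GV| = |V − G| = 25.582.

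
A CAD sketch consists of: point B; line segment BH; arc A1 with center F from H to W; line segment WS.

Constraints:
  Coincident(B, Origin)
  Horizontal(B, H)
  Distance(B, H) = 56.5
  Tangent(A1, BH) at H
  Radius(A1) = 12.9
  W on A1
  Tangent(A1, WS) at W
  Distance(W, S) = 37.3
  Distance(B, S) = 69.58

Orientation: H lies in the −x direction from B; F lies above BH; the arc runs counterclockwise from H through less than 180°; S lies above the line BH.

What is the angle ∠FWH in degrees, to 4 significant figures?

42.36°

Checks: |FW| = 12.90 ✓; ∠(FW, WS) = 90.00° ✓; |WS| = 37.30 ✓; |BS| = 69.58 ✓.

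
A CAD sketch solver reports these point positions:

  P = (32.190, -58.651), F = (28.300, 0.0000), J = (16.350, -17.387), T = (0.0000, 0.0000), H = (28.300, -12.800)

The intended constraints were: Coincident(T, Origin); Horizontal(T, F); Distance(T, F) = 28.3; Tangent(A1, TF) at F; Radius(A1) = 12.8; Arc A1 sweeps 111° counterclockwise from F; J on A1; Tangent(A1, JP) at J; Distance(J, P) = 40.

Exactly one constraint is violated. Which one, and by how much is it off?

Distance(J, P) = 40 — off by 4.20.

T = (0.00, 0.00) ✓; T.y = 0.00, F.y = 0.00 ✓; |TF| = 28.30 ✓; ∠(HF, FT) = 90.00° ✓; |HF| = 12.80 ✓; bearing(H→J) − bearing(H→F) = 111.0° ✓; |HJ| = 12.80 ✓; ∠(HJ, JP) = 90.00° ✓; |JP| = 44.20 ✗.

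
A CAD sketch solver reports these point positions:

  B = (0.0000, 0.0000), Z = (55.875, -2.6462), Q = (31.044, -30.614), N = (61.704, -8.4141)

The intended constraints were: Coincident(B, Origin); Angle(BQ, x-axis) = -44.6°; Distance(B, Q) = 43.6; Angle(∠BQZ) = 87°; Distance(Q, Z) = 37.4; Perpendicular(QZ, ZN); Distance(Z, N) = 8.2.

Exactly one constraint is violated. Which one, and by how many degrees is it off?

Perpendicular(QZ, ZN) — off by 3.10°.

B = (0.00, 0.00) ✓; BQ at -44.60° ✓; |BQ| = 43.60 ✓; ∠BQZ = 87.00° ✓; |QZ| = 37.40 ✓; ∠(QZ, ZN) = 93.10° ✗; |ZN| = 8.200 ✓.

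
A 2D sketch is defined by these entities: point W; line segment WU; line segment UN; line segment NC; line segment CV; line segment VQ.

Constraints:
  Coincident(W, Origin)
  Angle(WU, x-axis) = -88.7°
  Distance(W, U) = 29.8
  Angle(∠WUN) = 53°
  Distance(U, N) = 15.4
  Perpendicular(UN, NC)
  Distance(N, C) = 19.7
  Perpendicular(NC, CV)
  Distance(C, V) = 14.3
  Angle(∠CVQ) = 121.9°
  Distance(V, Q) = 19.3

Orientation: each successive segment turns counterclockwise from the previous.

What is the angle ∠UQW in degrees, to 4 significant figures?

57.17°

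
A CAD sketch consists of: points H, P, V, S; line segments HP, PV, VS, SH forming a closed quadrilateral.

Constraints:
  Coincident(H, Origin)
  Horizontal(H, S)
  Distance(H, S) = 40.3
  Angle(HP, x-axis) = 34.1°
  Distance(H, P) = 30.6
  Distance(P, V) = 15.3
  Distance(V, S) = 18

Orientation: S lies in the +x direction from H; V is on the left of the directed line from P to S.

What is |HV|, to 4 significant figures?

44.42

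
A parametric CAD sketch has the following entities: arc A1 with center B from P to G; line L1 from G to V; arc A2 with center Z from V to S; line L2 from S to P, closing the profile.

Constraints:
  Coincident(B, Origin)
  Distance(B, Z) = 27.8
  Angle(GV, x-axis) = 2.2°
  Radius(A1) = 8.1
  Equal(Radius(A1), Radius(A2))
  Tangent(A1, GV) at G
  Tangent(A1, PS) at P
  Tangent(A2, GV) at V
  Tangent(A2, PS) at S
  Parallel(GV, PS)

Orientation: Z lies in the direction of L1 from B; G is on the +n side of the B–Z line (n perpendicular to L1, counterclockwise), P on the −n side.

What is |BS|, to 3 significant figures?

29.0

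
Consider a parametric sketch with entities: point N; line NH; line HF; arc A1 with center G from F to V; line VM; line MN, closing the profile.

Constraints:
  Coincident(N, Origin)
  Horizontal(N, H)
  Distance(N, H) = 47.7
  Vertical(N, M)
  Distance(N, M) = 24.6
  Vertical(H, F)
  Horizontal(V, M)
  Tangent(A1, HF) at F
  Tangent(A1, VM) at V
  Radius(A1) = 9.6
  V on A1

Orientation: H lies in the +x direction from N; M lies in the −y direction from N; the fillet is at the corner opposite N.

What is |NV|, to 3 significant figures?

45.4

N is at the origin; N and H share the same y with |NH| = 47.7 and H on the +x side, so H = (47.7, 0.00). N and M share the same x with |NM| = 24.6 and M on the −y side, so M = (0.00, -24.6). The virtual corner opposite N is at (47.7, -24.6). Tangency of A1 to HF means the radius GF is perpendicular to HF and since A1 is tangent to VM there, GV ⟂ VM, with radius 9.6, so the center G sits 9.6 in from both sides at G = (38.1, -15.0). That places the tangent points at F = (47.7, -15.0) on HF and V = (38.1, -24.6) on VM. Then |NV| = |V − N| = 45.4.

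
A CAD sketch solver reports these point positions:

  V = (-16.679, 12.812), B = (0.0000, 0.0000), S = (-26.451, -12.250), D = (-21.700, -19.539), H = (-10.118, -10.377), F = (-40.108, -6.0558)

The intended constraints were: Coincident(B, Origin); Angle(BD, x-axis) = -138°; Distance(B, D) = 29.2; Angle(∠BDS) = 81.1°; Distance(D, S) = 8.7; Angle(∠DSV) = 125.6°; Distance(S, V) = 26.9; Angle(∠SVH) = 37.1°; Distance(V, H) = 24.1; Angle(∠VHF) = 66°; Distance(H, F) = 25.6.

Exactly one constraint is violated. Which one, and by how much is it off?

Distance(H, F) = 25.6 — off by 4.70.

B = (0.00, 0.00) ✓; BD at -138.0° ✓; |BD| = 29.20 ✓; ∠BDS = 81.10° ✓; |DS| = 8.701 ✓; ∠DSV = 125.6° ✓; |SV| = 26.90 ✓; ∠SVH = 37.10° ✓; |VH| = 24.10 ✓; ∠VHF = 66.00° ✓; |HF| = 30.30 ✗.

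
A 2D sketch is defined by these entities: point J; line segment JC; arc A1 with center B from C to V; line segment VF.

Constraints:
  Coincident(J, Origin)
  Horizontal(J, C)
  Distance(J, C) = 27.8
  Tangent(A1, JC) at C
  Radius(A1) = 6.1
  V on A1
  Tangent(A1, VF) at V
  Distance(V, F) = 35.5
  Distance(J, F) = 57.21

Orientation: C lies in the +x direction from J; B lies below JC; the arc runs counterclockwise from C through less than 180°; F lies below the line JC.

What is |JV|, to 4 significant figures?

24.48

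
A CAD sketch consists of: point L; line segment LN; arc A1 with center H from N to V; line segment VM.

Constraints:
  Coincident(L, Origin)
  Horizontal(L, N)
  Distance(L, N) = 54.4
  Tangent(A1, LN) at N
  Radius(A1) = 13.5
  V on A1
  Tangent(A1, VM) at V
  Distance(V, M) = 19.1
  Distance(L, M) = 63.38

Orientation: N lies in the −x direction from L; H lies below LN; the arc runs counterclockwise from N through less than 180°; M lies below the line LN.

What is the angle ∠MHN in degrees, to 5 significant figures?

173.26°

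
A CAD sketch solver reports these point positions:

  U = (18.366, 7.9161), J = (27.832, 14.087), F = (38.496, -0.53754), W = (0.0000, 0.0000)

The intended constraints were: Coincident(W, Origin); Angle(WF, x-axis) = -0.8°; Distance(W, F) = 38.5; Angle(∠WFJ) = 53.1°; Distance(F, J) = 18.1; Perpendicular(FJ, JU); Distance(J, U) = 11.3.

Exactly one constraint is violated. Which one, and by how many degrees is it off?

Perpendicular(FJ, JU) — off by 3.00°.

W = (0.00, 0.00) ✓; WF at -0.8000° ✓; |WF| = 38.50 ✓; ∠WFJ = 53.10° ✓; |FJ| = 18.10 ✓; ∠(FJ, JU) = 87.00° ✗; |JU| = 11.30 ✓.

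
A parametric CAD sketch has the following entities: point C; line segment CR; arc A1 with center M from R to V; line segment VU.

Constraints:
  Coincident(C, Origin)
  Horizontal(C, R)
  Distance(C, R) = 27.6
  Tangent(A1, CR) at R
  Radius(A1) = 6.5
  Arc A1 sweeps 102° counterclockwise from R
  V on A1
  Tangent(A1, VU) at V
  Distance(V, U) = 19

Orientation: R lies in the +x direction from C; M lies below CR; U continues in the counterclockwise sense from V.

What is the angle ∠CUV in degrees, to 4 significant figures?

31.62°

C is at the origin; CR is horizontal with |CR| = 27.6 and R on the +x side, so R = (27.60, 0.000). Tangency of A1 to CR means the radius MR is perpendicular to CR, so M = R + (0, -6.5) = (27.60, -6.500). On A1, R sits at bearing 90° from M; a 102° counterclockwise sweep puts V at bearing 192°, so V = M + 6.5·(cos 192°, sin 192°) = (21.24, -7.851). Tangency of A1 to VU means the radius MV is perpendicular to VU, so VU runs along (−sin 192°, cos 192°); with |VU| = 19.0, U = (25.19, -26.44). Then cos ∠CUV = UC·UV / (|UC||UV|), giving 31.62°.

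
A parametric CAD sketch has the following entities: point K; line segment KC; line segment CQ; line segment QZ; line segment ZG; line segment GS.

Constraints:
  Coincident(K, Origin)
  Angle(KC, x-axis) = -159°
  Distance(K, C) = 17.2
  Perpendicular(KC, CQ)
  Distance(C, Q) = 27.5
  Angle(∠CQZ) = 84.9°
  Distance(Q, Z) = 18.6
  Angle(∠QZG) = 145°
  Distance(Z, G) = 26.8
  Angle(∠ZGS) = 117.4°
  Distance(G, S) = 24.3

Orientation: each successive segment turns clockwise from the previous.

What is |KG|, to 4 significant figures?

23.45

K is at the origin; KC runs at -159.0° with length 17.2, so C = (-16.06, -6.164). KC ⟂ CQ, so CQ runs at 111.0°; with |CQ| = 27.5, Q = (-25.91, 19.51). ∠CQZ = 84.9° gives QZ at 15.90° from the x-axis; with |QZ| = 18.6, Z = (-8.024, 24.61). ∠QZG = 145.0° gives ZG at -19.10° from the x-axis; with |ZG| = 26.8, G = (17.30, 15.84). Then |KG| = |G − K| = 23.45.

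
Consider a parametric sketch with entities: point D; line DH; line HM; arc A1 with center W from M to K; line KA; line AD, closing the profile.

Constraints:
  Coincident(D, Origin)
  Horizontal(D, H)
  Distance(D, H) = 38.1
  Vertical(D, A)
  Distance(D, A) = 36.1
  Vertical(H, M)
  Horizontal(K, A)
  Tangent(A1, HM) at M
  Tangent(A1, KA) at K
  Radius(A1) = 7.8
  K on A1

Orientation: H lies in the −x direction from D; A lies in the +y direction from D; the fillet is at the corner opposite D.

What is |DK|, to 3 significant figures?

47.1

D is at the origin; DH is horizontal with |DH| = 38.1 and H on the −x side, so H = (-38.1, 0.00). DA is vertical with |DA| = 36.1 and A on the +y side, so A = (0.00, 36.1). The virtual corner opposite D is at (-38.1, 36.1). Since A1 is tangent to HM there, WM ⟂ HM and since A1 is tangent to KA there, WK ⟂ KA, with radius 7.8, so the center W sits 7.8 in from both sides at W = (-30.3, 28.3). That places the tangent points at M = (-38.1, 28.3) on HM and K = (-30.3, 36.1) on KA. Then |DK| = |K − D| = 47.1.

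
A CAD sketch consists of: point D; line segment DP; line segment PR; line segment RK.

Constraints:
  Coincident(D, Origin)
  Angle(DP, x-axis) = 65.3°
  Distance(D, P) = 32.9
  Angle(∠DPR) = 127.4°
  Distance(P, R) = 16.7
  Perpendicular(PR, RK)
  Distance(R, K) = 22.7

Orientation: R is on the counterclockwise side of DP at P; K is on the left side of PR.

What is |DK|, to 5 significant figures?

36.843

∠DPR = 127.4°, so PR runs at 65.3° + (180° − 127.4°) = 117.90° from the x-axis; with |PR| = 16.7, R = P + 16.7·(cos 117.90°, sin 117.90°) = (5.9334, 44.649). The perpendicularity gives RK at right angles to PR; with |RK| = 22.7 on the left of PR, K = R + 22.7·(-0.88377, -0.46793) = (-14.128, 34.027). Then |DK| = |K − D| = 36.843.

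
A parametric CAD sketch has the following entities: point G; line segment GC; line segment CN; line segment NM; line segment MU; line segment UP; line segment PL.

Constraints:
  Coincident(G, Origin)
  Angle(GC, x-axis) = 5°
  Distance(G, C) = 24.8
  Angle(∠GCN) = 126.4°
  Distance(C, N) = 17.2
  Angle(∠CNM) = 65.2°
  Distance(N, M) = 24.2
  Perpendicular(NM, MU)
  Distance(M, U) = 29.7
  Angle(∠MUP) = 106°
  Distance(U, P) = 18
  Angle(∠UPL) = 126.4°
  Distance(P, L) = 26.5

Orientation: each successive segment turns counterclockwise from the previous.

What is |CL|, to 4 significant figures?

21.51

G is at the origin; GC runs at 5.0° with length 24.8, so C = (24.71, 2.161). ∠GCN = 126.4° gives CN at 58.60° from the x-axis; with |CN| = 17.2, N = (33.67, 16.84). ∠CNM = 65.2° gives NM at 173.4° from the x-axis; with |NM| = 24.2, M = (9.627, 19.62). NM ⟂ MU, so MU runs at -96.60°; with |MU| = 29.7, U = (6.214, -9.879). ∠MUP = 106.0° gives UP at -22.60° from the x-axis; with |UP| = 18.0, P = (22.83, -16.80). ∠UPL = 126.4° gives PL at 31.00° from the x-axis; with |PL| = 26.5, L = (45.55, -3.148). Then |CL| = |L − C| = 21.51.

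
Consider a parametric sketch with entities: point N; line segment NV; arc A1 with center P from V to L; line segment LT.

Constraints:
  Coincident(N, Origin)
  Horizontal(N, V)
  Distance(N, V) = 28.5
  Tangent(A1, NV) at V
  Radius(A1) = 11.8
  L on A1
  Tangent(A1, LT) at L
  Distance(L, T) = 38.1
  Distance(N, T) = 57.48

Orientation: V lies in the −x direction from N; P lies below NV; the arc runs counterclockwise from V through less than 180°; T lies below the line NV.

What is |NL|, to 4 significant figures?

42.65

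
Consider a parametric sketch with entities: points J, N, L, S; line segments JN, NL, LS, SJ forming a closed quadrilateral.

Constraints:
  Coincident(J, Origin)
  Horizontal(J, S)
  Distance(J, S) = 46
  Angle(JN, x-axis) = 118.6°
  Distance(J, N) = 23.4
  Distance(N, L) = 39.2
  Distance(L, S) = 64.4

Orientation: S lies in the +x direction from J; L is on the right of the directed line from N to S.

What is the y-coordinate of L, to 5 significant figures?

-18.394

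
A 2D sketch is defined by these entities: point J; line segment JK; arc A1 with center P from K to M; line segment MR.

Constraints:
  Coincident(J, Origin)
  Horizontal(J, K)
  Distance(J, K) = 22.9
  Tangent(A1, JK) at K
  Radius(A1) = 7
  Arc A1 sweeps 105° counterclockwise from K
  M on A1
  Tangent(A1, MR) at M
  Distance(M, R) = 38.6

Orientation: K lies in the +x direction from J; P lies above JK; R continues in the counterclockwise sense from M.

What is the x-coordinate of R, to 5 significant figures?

19.671

J is at the origin; J and K share the same y with |JK| = 22.9 and K on the +x side, so K = (22.900, 0.0000). Tangency of A1 to JK means the radius PK is perpendicular to JK, so P = K + (0, 7) = (22.900, 7.0000). On A1, K sits at bearing -90° from P; a 105° counterclockwise sweep puts M at bearing 15°, so M = P + 7.0·(cos 15°, sin 15°) = (29.661, 8.8117). Since A1 is tangent to MR there, PM ⟂ MR, so MR runs along (−sin 15°, cos 15°); with |MR| = 38.6, R = (19.671, 46.096). So R.x = 19.671.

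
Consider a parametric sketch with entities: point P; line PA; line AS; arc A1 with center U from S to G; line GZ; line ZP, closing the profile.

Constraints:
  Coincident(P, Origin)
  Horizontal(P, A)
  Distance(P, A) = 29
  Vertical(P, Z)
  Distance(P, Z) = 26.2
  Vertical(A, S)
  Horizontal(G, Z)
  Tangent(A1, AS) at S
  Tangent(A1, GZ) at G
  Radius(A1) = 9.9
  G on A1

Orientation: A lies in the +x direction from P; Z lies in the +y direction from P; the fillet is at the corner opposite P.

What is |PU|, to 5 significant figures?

25.110

P is at the origin; P and A share the same y with |PA| = 29.0 and A on the +x side, so A = (29.000, 0.0000). PZ is vertical with |PZ| = 26.2 and Z on the +y side, so Z = (0.0000, 26.200). The virtual corner opposite P is at (29.000, 26.200). Tangency of A1 to AS means the radius US is perpendicular to AS and tangency of A1 to GZ means the radius UG is perpendicular to GZ, with radius 9.9, so the center U sits 9.9 in from both sides at U = (19.100, 16.300). Then |PU| = |U − P| = 25.110.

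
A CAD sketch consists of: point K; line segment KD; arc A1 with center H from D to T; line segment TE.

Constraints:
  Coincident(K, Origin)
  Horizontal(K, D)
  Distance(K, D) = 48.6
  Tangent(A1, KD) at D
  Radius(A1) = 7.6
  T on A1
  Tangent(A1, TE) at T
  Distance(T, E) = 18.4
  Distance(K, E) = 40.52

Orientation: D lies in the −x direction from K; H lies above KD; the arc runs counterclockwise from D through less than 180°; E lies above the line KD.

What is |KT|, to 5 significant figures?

41.872

Checks: ∠(HD, DK) = 90.00° ✓; |HT| = 7.600 ✓; ∠(HT, TE) = 90.00° ✓; |TE| = 18.40 ✓; |KE| = 40.52 ✓.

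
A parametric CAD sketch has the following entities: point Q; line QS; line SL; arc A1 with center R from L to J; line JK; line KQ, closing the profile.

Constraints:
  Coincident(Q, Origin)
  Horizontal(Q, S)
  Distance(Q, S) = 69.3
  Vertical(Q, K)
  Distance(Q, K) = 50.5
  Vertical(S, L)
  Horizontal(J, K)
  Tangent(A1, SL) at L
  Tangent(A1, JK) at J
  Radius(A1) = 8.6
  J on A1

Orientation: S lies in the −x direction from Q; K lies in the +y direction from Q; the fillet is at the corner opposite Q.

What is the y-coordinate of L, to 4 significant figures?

41.90

Q is at the origin; QS is horizontal with |QS| = 69.3 and S on the −x side, so S = (-69.30, 0.000). Q and K share the same x with |QK| = 50.5 and K on the +y side, so K = (0.000, 50.50). The virtual corner opposite Q is at (-69.30, 50.50). The tangent condition forces RL to be normal to SL and the tangent condition forces RJ to be normal to JK, with radius 8.6, so the center R sits 8.6 in from both sides at R = (-60.70, 41.90). That places the tangent points at L = (-69.30, 41.90) on SL and J = (-60.70, 50.50) on JK. So L.y = 41.90.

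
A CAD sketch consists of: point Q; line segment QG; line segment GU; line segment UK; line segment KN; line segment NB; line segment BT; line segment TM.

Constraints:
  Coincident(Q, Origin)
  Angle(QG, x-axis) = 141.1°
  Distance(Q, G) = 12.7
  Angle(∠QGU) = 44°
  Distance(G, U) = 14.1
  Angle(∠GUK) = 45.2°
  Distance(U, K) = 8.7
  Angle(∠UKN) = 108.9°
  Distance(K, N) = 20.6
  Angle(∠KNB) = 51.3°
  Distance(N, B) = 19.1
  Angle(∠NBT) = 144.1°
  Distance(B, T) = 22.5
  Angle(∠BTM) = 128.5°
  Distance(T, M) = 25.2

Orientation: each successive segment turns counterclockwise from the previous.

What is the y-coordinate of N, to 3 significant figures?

18.1

∠GUK = 45.2° gives UK at 51.9° from the x-axis; with |UK| = 8.7, K = (-2.77, 0.830). ∠UKN = 108.9° gives KN at 123° from the x-axis; with |KN| = 20.6, N = (-14.0, 18.1). So N.y = 18.1.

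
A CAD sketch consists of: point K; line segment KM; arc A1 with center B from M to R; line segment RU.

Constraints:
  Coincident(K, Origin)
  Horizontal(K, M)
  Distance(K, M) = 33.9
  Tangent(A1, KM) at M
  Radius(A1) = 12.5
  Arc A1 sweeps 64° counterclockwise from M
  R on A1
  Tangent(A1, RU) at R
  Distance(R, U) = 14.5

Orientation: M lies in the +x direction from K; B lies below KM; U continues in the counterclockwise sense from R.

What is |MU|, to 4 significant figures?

26.68

K is at the origin; KM is horizontal with |KM| = 33.9 and M on the +x side, so M = (33.90, 0.000). The tangent condition forces BM to be normal to KM, so B = M + (0, -12.5) = (33.90, -12.50). On A1, M sits at bearing 90° from B; a 64° counterclockwise sweep puts R at bearing 154°, so R = B + 12.5·(cos 154°, sin 154°) = (22.67, -7.020). A1 meets RU tangentially, so BR is at right angles to RU, so RU runs along (−sin 154°, cos 154°); with |RU| = 14.5, U = (16.31, -20.05). Then |MU| = |U − M| = 26.68.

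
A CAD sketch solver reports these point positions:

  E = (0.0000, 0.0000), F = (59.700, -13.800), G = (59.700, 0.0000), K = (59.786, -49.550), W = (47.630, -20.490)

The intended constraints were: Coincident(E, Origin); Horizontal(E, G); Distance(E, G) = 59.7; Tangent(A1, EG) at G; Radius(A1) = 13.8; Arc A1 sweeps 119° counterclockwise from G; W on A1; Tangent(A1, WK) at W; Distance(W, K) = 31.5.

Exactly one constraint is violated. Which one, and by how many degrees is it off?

Tangent(A1, WK) at W — off by 6.30°.

E = (0.00, 0.00) ✓; E.y = 0.00, G.y = 0.00 ✓; |EG| = 59.70 ✓; ∠(FG, GE) = 90.00° ✓; |FG| = 13.80 ✓; bearing(F→W) − bearing(F→G) = 119.0° ✓; |FW| = 13.80 ✓; ∠(FW, WK) = 96.30° ✗; |WK| = 31.50 ✓.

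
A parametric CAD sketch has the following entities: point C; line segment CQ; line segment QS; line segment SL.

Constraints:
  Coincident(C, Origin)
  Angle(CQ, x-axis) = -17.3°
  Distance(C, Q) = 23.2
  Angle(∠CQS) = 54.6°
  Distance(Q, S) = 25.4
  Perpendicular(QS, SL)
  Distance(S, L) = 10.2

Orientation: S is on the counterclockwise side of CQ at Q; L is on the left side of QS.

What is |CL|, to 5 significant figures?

14.797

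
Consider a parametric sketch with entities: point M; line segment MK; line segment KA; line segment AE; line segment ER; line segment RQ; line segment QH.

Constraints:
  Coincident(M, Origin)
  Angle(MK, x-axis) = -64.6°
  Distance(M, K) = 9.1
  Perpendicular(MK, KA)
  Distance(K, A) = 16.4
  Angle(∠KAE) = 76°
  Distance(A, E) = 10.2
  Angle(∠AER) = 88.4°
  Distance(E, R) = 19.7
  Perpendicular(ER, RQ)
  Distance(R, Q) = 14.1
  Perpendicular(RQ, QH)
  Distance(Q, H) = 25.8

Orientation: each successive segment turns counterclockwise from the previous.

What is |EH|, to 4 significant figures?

15.36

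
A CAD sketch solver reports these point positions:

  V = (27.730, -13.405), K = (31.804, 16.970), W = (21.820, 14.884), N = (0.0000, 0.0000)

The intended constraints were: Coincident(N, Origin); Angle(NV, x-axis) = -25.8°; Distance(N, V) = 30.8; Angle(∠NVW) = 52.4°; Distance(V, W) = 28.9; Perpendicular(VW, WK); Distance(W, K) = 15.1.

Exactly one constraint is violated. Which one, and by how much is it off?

Distance(W, K) = 15.1 — off by 4.90.

N = (0.00, 0.00) ✓; NV at -25.80° ✓; |NV| = 30.80 ✓; ∠NVW = 52.40° ✓; |VW| = 28.90 ✓; ∠(VW, WK) = 90.00° ✓; |WK| = 10.20 ✗.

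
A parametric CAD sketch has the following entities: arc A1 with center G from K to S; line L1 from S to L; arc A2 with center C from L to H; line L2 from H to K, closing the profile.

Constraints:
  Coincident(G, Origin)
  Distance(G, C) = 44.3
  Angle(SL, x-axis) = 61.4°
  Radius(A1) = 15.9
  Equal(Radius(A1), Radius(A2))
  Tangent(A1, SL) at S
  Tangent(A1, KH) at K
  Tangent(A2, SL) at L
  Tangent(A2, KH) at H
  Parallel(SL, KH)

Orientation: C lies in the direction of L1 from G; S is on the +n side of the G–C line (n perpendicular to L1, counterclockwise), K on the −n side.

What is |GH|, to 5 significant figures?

47.067

The slot axis is L1's direction at 61.4°, so u = (cos 61.4°, sin 61.4°) = (0.47869, 0.87798) and n = (−sin 61.4°, cos 61.4°) = (-0.87798, 0.47869). G is at the origin and C lies 44.3 along u from G, so C = 44.3·u = (21.206, 38.895). Tangency of A1 to both parallel lines with radius 15.9 puts S and K at G ± 15.9·n: S = (-13.960, 7.6112), K = (13.960, -7.6112). Equal radii place L and H the same way about C: L = C + 15.9·n = (7.2461, 46.506), H = C − 15.9·n = (35.166, 31.283). Then |GH| = |H − G| = 47.067.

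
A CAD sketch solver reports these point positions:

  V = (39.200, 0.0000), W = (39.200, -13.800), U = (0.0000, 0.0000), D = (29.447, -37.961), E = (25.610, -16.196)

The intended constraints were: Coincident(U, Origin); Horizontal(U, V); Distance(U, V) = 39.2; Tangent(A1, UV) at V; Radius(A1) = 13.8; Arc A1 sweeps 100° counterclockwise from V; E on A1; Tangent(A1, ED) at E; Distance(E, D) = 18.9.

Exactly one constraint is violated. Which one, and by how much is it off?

Distance(E, D) = 18.9 — off by 3.20.

U = (0.00, 0.00) ✓; U.y = 0.00, V.y = 0.00 ✓; |UV| = 39.20 ✓; ∠(WV, VU) = 90.00° ✓; |WV| = 13.80 ✓; bearing(W→E) − bearing(W→V) = 100.0° ✓; |WE| = 13.80 ✓; ∠(WE, ED) = 90.00° ✓; |ED| = 22.10 ✗.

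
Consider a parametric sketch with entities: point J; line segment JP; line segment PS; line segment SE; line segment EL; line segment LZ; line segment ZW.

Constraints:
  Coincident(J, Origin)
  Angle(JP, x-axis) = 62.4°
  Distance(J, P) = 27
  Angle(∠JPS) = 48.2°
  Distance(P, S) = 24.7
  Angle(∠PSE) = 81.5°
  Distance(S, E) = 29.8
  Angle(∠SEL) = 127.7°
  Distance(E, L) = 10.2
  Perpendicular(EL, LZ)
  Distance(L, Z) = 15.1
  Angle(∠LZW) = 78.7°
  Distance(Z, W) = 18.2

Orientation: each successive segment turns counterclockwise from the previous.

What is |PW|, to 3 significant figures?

26.5

J is at the origin; JP runs at 62.4° with length 27.0, so P = (12.5, 23.9). ∠JPS = 48.2° gives PS at -166° from the x-axis; with |PS| = 24.7, S = (-11.4, 17.9). ∠PSE = 81.5° gives SE at -67.3° from the x-axis; with |SE| = 29.8, E = (0.0637, -9.62). ∠SEL = 127.7° gives EL at -15.0° from the x-axis; with |EL| = 10.2, L = (9.92, -12.3). EL is perpendicular to LZ, so LZ runs at 75.0°; with |LZ| = 15.1, Z = (13.8, 2.32). ∠LZW = 78.7° gives ZW at 176° from the x-axis; with |ZW| = 18.2, W = (-4.34, 3.50). Then |PW| = |W − P| = 26.5.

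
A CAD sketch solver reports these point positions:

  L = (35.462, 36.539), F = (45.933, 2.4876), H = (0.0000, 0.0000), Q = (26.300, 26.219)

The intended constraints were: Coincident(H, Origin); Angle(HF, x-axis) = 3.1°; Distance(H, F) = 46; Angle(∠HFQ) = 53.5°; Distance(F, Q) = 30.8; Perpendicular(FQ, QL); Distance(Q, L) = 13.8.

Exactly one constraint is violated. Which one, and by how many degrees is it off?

Perpendicular(FQ, QL) — off by 8.80°.

H = (0.00, 0.00) ✓; HF at 3.100° ✓; |HF| = 46.00 ✓; ∠HFQ = 53.50° ✓; |FQ| = 30.80 ✓; ∠(FQ, QL) = 81.20° ✗; |QL| = 13.80 ✓.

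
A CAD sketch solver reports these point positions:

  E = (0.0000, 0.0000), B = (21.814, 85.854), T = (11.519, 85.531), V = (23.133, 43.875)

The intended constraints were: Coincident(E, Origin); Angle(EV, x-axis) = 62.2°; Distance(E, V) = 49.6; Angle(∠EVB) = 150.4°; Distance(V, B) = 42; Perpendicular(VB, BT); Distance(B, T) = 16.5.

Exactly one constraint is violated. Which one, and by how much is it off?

Distance(B, T) = 16.5 — off by 6.20.

E = (0.00, 0.00) ✓; EV at 62.20° ✓; |EV| = 49.60 ✓; ∠EVB = 150.4° ✓; |VB| = 42.00 ✓; ∠(VB, BT) = 90.00° ✓; |BT| = 10.30 ✗.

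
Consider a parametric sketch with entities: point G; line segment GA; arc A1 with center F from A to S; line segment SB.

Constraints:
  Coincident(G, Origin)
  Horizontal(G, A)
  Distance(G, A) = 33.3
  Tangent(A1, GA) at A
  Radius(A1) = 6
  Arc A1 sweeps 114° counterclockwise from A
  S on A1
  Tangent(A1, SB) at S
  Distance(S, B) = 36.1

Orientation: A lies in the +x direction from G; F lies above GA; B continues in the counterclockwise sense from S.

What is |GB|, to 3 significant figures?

47.9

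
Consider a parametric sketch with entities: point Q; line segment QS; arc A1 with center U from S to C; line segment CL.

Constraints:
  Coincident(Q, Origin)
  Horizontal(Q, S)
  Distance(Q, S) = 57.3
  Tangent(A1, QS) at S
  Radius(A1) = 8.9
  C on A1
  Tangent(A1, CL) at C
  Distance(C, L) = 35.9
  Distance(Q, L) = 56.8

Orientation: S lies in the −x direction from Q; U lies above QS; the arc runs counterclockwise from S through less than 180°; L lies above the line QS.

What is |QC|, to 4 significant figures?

49.16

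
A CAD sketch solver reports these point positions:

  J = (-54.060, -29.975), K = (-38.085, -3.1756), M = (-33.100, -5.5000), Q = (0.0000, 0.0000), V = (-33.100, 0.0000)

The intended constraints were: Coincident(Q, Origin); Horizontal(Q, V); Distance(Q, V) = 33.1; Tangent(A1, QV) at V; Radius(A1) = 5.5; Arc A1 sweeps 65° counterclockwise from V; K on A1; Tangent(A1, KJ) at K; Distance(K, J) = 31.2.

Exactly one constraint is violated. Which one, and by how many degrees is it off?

Tangent(A1, KJ) at K — off by 5.80°.

Q = (0.00, 0.00) ✓; Q.y = 0.00, V.y = 0.00 ✓; |QV| = 33.10 ✓; ∠(MV, VQ) = 90.00° ✓; |MV| = 5.500 ✓; bearing(M→K) − bearing(M→V) = 65.00° ✓; |MK| = 5.500 ✓; ∠(MK, KJ) = 95.80° ✗; |KJ| = 31.20 ✓.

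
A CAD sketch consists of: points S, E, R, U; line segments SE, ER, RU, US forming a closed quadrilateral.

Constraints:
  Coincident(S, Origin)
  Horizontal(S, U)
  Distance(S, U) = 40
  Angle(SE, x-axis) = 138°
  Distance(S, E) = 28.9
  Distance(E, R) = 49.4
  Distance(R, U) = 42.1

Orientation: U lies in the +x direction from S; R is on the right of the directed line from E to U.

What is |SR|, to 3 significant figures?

23.1

S is at the origin; SU is horizontal with |SU| = 40.0 and U in +x, so U = (40.0, 0). SE runs at 138.0° with |SE| = 28.9, so E = (-21.5, 19.3). R is determined by |ER| = 49.4 and |RU| = 42.1 together: it lies at the intersection of circle(E, 49.4) and circle(U, 42.1). With |EU| = 64.4, the foot of the radical line on EU is 37.4 from E and the perpendicular offset is √(49.4² − 37.4²) = 32.3. Taking the right-of-EU solution: R = (4.52, -22.7).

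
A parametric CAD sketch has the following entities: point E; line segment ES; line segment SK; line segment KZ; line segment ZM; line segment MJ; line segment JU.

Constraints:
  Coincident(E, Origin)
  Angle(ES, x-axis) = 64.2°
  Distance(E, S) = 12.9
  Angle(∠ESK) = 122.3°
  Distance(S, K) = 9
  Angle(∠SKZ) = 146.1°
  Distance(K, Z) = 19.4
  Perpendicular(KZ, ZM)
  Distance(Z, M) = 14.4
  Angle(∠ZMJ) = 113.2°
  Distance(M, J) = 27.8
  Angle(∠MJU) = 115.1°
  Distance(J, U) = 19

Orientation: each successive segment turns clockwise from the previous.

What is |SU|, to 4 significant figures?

14.99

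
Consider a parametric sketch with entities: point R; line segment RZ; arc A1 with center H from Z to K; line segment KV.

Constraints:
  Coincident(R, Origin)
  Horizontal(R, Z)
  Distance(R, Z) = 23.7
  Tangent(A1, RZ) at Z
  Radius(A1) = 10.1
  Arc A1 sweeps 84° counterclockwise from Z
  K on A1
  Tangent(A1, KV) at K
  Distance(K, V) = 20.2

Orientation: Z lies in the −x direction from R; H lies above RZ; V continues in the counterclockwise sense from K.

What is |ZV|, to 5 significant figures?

31.568

On A1, Z sits at bearing -90° from H; an 84° counterclockwise sweep puts K at bearing -6°, so K = H + 10.1·(cos -6°, sin -6°) = (-13.655, 9.0443). The tangent condition forces HK to be normal to KV, so KV runs along (−sin -6°, cos -6°); with |KV| = 20.2, V = (-11.544, 29.134). Then |ZV| = |V − Z| = 31.568.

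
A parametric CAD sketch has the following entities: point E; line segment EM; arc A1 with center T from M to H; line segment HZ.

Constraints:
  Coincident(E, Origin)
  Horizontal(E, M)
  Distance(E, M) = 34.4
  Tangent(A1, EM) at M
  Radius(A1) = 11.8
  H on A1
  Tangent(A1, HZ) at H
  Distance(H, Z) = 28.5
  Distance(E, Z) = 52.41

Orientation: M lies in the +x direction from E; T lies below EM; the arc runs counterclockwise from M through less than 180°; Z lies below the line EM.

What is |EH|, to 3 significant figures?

27.5

Checks: E.y = 0.00, M.y = 0.00 ✓; |TH| = 11.80 ✓; ∠(TH, HZ) = 90.00° ✓; |HZ| = 28.50 ✓; |EZ| = 52.41 ✓.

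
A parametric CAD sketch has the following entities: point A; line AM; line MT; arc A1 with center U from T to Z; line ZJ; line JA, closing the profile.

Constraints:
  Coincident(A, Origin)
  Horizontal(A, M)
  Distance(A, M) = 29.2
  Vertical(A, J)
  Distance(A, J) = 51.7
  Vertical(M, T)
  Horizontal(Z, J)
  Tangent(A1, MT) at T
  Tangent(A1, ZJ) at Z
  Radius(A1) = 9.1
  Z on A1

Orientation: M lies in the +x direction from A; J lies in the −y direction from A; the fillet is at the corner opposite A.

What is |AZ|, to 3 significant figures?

55.5

The virtual corner opposite A is at (29.2, -51.7). Tangency of A1 to MT means the radius UT is perpendicular to MT and since A1 is tangent to ZJ there, UZ ⟂ ZJ, with radius 9.1, so the center U sits 9.1 in from both sides at U = (20.1, -42.6). That places the tangent points at T = (29.2, -42.6) on MT and Z = (20.1, -51.7) on ZJ. Then |AZ| = |Z − A| = 55.5.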